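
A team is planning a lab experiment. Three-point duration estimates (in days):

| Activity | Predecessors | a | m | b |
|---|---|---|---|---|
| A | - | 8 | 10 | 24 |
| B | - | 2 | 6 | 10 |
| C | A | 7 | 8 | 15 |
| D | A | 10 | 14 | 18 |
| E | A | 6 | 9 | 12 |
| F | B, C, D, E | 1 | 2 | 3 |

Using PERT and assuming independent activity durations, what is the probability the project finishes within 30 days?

0.748

te_A = (8 + 4·10 + 24)/6 = 72/6 = 12; σ²_A = ((24−8)/6)² = 7.111
te_B = (2 + 4·6 + 10)/6 = 36/6 = 6; σ²_B = ((10−2)/6)² = 1.778
te_C = (7 + 4·8 + 15)/6 = 54/6 = 9; σ²_C = ((15−7)/6)² = 1.778
te_D = (10 + 4·14 + 18)/6 = 84/6 = 14; σ²_D = ((18−10)/6)² = 1.778
te_E = (6 + 4·9 + 12)/6 = 54/6 = 9; σ²_E = ((12−6)/6)² = 1.000
te_F = (1 + 4·2 + 3)/6 = 12/6 = 2; σ²_F = ((3−1)/6)² = 0.111

Forward pass:
ES_A = 0; EF_A = 12
ES_B = 0; EF_B = 6
ES_C = 12; EF_C = 12+9 = 21
ES_D = 12; EF_D = 12+14 = 26
ES_E = 12; EF_E = 12+9 = 21
ES_F = max(EF_B=6, EF_C=21, EF_D=26, EF_E=21) = 26; EF_F = 26+2 = 28
Expected project duration μ = 28 days. Critical path: A → D → F.

Variance along critical path = 7.111 + 1.778 + 0.111 = 9.000; σ = √9.000 = 3.000 days.
Z = (30 − 28) / 3.000 = 0.667
P(T ≤ 30) = Φ(0.667) ≈ 0.748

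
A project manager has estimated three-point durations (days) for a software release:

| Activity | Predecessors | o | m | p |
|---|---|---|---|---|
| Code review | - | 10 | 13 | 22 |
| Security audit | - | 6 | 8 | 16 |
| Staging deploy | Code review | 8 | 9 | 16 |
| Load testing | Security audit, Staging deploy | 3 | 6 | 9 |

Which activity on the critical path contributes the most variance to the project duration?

Code review

te_Code review = (10 + 4·13 + 22)/6 = 84/6 = 14; σ²_Code review = ((22−10)/6)² = 4.000
te_Security audit = (6 + 4·8 + 16)/6 = 54/6 = 9; σ²_Security audit = ((16−6)/6)² = 2.778
te_Staging deploy = (8 + 4·9 + 16)/6 = 60/6 = 10; σ²_Staging deploy = ((16−8)/6)² = 1.778
te_Load testing = (3 + 4·6 + 9)/6 = 36/6 = 6; σ²_Load testing = ((9−3)/6)² = 1.000

Forward pass:
ES_Code review = 0; EF_Code review = 14
ES_Security audit = 0; EF_Security audit = 9
ES_Staging deploy = 14; EF_Staging deploy = 14+10 = 24
ES_Load testing = max(EF_Security audit=9, EF_Staging deploy=24) = 24; EF_Load testing = 24+6 = 30
Expected project duration μ = 30 days. Critical path: Code review → Staging deploy → Load testing.

Variances on critical path: σ²_Code review=4.000, σ²_Staging deploy=1.778, σ²_Load testing=1.000.
Largest is σ²_Code review = 4.000.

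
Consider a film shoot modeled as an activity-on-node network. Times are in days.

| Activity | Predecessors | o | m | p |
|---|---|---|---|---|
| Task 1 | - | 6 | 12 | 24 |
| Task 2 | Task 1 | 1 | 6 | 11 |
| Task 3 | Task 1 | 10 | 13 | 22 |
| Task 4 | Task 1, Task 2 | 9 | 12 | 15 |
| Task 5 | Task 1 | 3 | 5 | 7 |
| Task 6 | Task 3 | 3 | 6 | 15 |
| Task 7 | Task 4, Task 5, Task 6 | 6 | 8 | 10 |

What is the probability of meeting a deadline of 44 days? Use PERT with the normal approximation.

te_Task 1 = (6 + 4·12 + 24)/6 = 78/6 = 13; σ²_Task 1 = ((24−6)/6)² = 9.000
te_Task 2 = (1 + 4·6 + 11)/6 = 36/6 = 6; σ²_Task 2 = ((11−1)/6)² = 2.778
te_Task 3 = (10 + 4·13 + 22)/6 = 84/6 = 14; σ²_Task 3 = ((22−10)/6)² = 4.000
te_Task 4 = (9 + 4·12 + 15)/6 = 72/6 = 12; σ²_Task 4 = ((15−9)/6)² = 1.000
te_Task 5 = (3 + 4·5 + 7)/6 = 30/6 = 5; σ²_Task 5 = ((7−3)/6)² = 0.444
te_Task 6 = (3 + 4·6 + 15)/6 = 42/6 = 7; σ²_Task 6 = ((15−3)/6)² = 4.000
te_Task 7 = (6 + 4·8 + 10)/6 = 48/6 = 8; σ²_Task 7 = ((10−6)/6)² = 0.444

Forward pass:
ES_Task 1 = 0; EF_Task 1 = 13
ES_Task 2 = 13; EF_Task 2 = 13+6 = 19
ES_Task 3 = 13; EF_Task 3 = 13+14 = 27
ES_Task 4 = max(EF_Task 1=13, EF_Task 2=19) = 19; EF_Task 4 = 19+12 = 31
ES_Task 5 = 13; EF_Task 5 = 13+5 = 18
ES_Task 6 = 27; EF_Task 6 = 27+7 = 34
ES_Task 7 = max(EF_Task 4=31, EF_Task 5=18, EF_Task 6=34) = 34; EF_Task 7 = 34+8 = 42
Expected project duration μ = 42 days. Critical path: Task 1 → Task 3 → Task 6 → Task 7.

Variance along critical path = 9.000 + 4.000 + 4.000 + 0.444 = 17.444; σ = √17.444 = 4.177 days.
Z = (44 − 42) / 4.177 = 0.479
P(T ≤ 44) = Φ(0.479) ≈ 0.684

0.684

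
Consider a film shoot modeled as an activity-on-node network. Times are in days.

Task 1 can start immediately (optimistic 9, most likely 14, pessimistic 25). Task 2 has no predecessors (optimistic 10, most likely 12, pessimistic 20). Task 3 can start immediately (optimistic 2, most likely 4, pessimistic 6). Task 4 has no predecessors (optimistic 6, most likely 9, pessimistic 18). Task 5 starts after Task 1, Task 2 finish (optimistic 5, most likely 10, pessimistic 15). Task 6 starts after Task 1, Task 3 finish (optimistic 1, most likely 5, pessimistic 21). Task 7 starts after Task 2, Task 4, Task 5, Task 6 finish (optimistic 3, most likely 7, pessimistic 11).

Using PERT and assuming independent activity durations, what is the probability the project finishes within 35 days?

0.810

te_Task 1 = (9 + 4·14 + 25)/6 = 90/6 = 15; σ²_Task 1 = ((25−9)/6)² = 7.111
te_Task 2 = (10 + 4·12 + 20)/6 = 78/6 = 13; σ²_Task 2 = ((20−10)/6)² = 2.778
te_Task 3 = (2 + 4·4 + 6)/6 = 24/6 = 4; σ²_Task 3 = ((6−2)/6)² = 0.444
te_Task 4 = (6 + 4·9 + 18)/6 = 60/6 = 10; σ²_Task 4 = ((18−6)/6)² = 4.000
te_Task 5 = (5 + 4·10 + 15)/6 = 60/6 = 10; σ²_Task 5 = ((15−5)/6)² = 2.778
te_Task 6 = (1 + 4·5 + 21)/6 = 42/6 = 7; σ²_Task 6 = ((21−1)/6)² = 11.111
te_Task 7 = (3 + 4·7 + 11)/6 = 42/6 = 7; σ²_Task 7 = ((11−3)/6)² = 1.778

Forward pass:
ES_Task 1 = 0; EF_Task 1 = 15
ES_Task 2 = 0; EF_Task 2 = 13
ES_Task 3 = 0; EF_Task 3 = 4
ES_Task 4 = 0; EF_Task 4 = 10
ES_Task 5 = max(EF_Task 1=15, EF_Task 2=13) = 15; EF_Task 5 = 15+10 = 25
ES_Task 6 = max(EF_Task 1=15, EF_Task 3=4) = 15; EF_Task 6 = 15+7 = 22
ES_Task 7 = max(EF_Task 2=13, EF_Task 4=10, EF_Task 5=25, EF_Task 6=22) = 25; EF_Task 7 = 25+7 = 32
Expected project duration μ = 32 days. Critical path: Task 1 → Task 5 → Task 7.

Variance along critical path = 7.111 + 2.778 + 1.778 = 11.667; σ = √11.667 = 3.416 days.
Z = (35 − 32) / 3.416 = 0.878
P(T ≤ 35) = Φ(0.878) ≈ 0.810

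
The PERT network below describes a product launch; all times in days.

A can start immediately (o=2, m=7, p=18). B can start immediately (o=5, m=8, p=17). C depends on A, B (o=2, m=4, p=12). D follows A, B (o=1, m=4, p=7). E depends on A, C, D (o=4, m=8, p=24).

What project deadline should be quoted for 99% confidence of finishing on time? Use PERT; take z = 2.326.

te_A = (2 + 4·7 + 18)/6 = 48/6 = 8; σ²_A = ((18−2)/6)² = 7.111
te_B = (5 + 4·8 + 17)/6 = 54/6 = 9; σ²_B = ((17−5)/6)² = 4.000
te_C = (2 + 4·4 + 12)/6 = 30/6 = 5; σ²_C = ((12−2)/6)² = 2.778
te_D = (1 + 4·4 + 7)/6 = 24/6 = 4; σ²_D = ((7−1)/6)² = 1.000
te_E = (4 + 4·8 + 24)/6 = 60/6 = 10; σ²_E = ((24−4)/6)² = 11.111

Forward pass:
ES_A = 0; EF_A = 8
ES_B = 0; EF_B = 9
ES_C = max(EF_A=8, EF_B=9) = 9; EF_C = 9+5 = 14
ES_D = max(EF_A=8, EF_B=9) = 9; EF_D = 9+4 = 13
ES_E = max(EF_A=8, EF_C=14, EF_D=13) = 14; EF_E = 14+10 = 24
Expected project duration μ = 24 days. Critical path: B → C → E.

Variance along critical path = 4.000 + 2.778 + 11.111 = 17.889; σ = 4.230 days.
D = μ + z·σ = 24 + 2.326·4.230 = 33.8 days

33.8 days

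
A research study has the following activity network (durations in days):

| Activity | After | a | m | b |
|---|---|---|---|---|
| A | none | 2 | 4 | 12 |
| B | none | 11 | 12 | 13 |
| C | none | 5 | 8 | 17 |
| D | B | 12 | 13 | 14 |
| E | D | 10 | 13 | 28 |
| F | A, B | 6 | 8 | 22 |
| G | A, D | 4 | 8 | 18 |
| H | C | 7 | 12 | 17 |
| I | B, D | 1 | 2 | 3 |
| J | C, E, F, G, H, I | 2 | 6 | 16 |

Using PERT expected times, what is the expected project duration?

te_A = (2 + 4·4 + 12)/6 = 30/6 = 5
te_B = (11 + 4·12 + 13)/6 = 72/6 = 12
te_C = (5 + 4·8 + 17)/6 = 54/6 = 9
te_D = (12 + 4·13 + 14)/6 = 78/6 = 13
te_E = (10 + 4·13 + 28)/6 = 90/6 = 15
te_F = (6 + 4·8 + 22)/6 = 60/6 = 10
te_G = (4 + 4·8 + 18)/6 = 54/6 = 9
te_H = (7 + 4·12 + 17)/6 = 72/6 = 12
te_I = (1 + 4·2 + 3)/6 = 12/6 = 2
te_J = (2 + 4·6 + 16)/6 = 42/6 = 7

Forward pass:
ES_A = 0; EF_A = 5
ES_B = 0; EF_B = 12
ES_C = 0; EF_C = 9
ES_D = 12; EF_D = 12+13 = 25
ES_E = 25; EF_E = 25+15 = 40
ES_F = max(EF_A=5, EF_B=12) = 12; EF_F = 12+10 = 22
ES_G = max(EF_A=5, EF_D=25) = 25; EF_G = 25+9 = 34
ES_H = 9; EF_H = 9+12 = 21
ES_I = max(EF_B=12, EF_D=25) = 25; EF_I = 25+2 = 27
ES_J = max(EF_C=9, EF_E=40, EF_F=22, EF_G=34, EF_H=21, EF_I=27) = 40; EF_J = 40+7 = 47
Expected project duration μ = 47 days. Critical path: B → D → E → J.

47 days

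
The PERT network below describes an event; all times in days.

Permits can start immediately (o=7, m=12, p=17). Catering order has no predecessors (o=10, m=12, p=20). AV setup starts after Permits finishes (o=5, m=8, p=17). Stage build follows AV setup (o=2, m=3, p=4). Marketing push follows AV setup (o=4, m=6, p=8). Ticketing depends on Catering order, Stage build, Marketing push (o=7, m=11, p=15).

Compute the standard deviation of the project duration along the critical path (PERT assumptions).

te_Permits = (7 + 4·12 + 17)/6 = 72/6 = 12; σ²_Permits = ((17−7)/6)² = 2.778
te_Catering order = (10 + 4·12 + 20)/6 = 78/6 = 13; σ²_Catering order = ((20−10)/6)² = 2.778
te_AV setup = (5 + 4·8 + 17)/6 = 54/6 = 9; σ²_AV setup = ((17−5)/6)² = 4.000
te_Stage build = (2 + 4·3 + 4)/6 = 18/6 = 3; σ²_Stage build = ((4−2)/6)² = 0.111
te_Marketing push = (4 + 4·6 + 8)/6 = 36/6 = 6; σ²_Marketing push = ((8−4)/6)² = 0.444
te_Ticketing = (7 + 4·11 + 15)/6 = 66/6 = 11; σ²_Ticketing = ((15−7)/6)² = 1.778

Forward pass:
ES_Permits = 0; EF_Permits = 12
ES_Catering order = 0; EF_Catering order = 13
ES_AV setup = 12; EF_AV setup = 12+9 = 21
ES_Stage build = 21; EF_Stage build = 21+3 = 24
ES_Marketing push = 21; EF_Marketing push = 21+6 = 27
ES_Ticketing = max(EF_Catering order=13, EF_Stage build=24, EF_Marketing push=27) = 27; EF_Ticketing = 27+11 = 38
Expected project duration μ = 38 days. Critical path: Permits → AV setup → Marketing push → Ticketing.

Variance along critical path = 2.778 + 4.000 + 0.444 + 1.778 = 9.000
σ = √9.000 = 3.000 days

3.00 days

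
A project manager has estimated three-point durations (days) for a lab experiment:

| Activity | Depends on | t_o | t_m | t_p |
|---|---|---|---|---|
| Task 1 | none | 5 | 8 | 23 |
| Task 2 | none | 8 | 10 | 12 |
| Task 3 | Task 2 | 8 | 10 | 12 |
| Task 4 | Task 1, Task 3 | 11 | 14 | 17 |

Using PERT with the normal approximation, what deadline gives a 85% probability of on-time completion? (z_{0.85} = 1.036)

te_Task 1 = (5 + 4·8 + 23)/6 = 60/6 = 10; σ²_Task 1 = ((23−5)/6)² = 9.000
te_Task 2 = (8 + 4·10 + 12)/6 = 60/6 = 10; σ²_Task 2 = ((12−8)/6)² = 0.444
te_Task 3 = (8 + 4·10 + 12)/6 = 60/6 = 10; σ²_Task 3 = ((12−8)/6)² = 0.444
te_Task 4 = (11 + 4·14 + 17)/6 = 84/6 = 14; σ²_Task 4 = ((17−11)/6)² = 1.000

Forward pass:
ES_Task 1 = 0; EF_Task 1 = 10
ES_Task 2 = 0; EF_Task 2 = 10
ES_Task 3 = 10; EF_Task 3 = 10+10 = 20
ES_Task 4 = max(EF_Task 1=10, EF_Task 3=20) = 20; EF_Task 4 = 20+14 = 34
Expected project duration μ = 34 days. Critical path: Task 2 → Task 3 → Task 4.

Variance along critical path = 0.444 + 0.444 + 1.000 = 1.889; σ = 1.374 days.
D = μ + z·σ = 34 + 1.036·1.374 = 35.4 days

35.4 days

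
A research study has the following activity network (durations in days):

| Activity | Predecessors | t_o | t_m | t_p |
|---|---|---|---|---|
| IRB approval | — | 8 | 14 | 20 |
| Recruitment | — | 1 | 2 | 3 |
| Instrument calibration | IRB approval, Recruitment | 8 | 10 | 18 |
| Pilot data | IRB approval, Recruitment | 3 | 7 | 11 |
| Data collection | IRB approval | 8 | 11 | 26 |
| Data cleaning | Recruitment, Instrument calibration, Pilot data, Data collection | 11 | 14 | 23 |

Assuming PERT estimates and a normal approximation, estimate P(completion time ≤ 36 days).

te_IRB approval = (8 + 4·14 + 20)/6 = 84/6 = 14; σ²_IRB approval = ((20−8)/6)² = 4.000
te_Recruitment = (1 + 4·2 + 3)/6 = 12/6 = 2; σ²_Recruitment = ((3−1)/6)² = 0.111
te_Instrument calibration = (8 + 4·10 + 18)/6 = 66/6 = 11; σ²_Instrument calibration = ((18−8)/6)² = 2.778
te_Pilot data = (3 + 4·7 + 11)/6 = 42/6 = 7; σ²_Pilot data = ((11−3)/6)² = 1.778
te_Data collection = (8 + 4·11 + 26)/6 = 78/6 = 13; σ²_Data collection = ((26−8)/6)² = 9.000
te_Data cleaning = (11 + 4·14 + 23)/6 = 90/6 = 15; σ²_Data cleaning = ((23−11)/6)² = 4.000

Forward pass:
ES_IRB approval = 0; EF_IRB approval = 14
ES_Recruitment = 0; EF_Recruitment = 2
ES_Instrument calibration = max(EF_IRB approval=14, EF_Recruitment=2) = 14; EF_Instrument calibration = 14+11 = 25
ES_Pilot data = max(EF_IRB approval=14, EF_Recruitment=2) = 14; EF_Pilot data = 14+7 = 21
ES_Data collection = 14; EF_Data collection = 14+13 = 27
ES_Data cleaning = max(EF_Recruitment=2, EF_Instrument calibration=25, EF_Pilot data=21, EF_Data collection=27) = 27; EF_Data cleaning = 27+15 = 42
Expected project duration μ = 42 days. Critical path: IRB approval → Data collection → Data cleaning.

Variance along critical path = 4.000 + 9.000 + 4.000 = 17.000; σ = √17.000 = 4.123 days.
Z = (36 − 42) / 4.123 = -1.455
P(T ≤ 36) = Φ(-1.455) ≈ 0.073

0.073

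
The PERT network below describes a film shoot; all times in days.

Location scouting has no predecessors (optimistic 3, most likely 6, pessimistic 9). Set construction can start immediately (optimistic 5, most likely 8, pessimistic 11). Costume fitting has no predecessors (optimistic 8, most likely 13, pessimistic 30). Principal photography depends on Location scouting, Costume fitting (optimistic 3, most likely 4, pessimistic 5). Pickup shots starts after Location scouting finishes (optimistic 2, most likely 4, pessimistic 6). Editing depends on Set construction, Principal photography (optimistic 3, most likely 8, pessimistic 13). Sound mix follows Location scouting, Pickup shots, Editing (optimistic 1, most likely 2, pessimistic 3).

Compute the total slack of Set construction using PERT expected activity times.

te_Location scouting = (3 + 4·6 + 9)/6 = 36/6 = 6
te_Set construction = (5 + 4·8 + 11)/6 = 48/6 = 8
te_Costume fitting = (8 + 4·13 + 30)/6 = 90/6 = 15
te_Principal photography = (3 + 4·4 + 5)/6 = 24/6 = 4
te_Pickup shots = (2 + 4·4 + 6)/6 = 24/6 = 4
te_Editing = (3 + 4·8 + 13)/6 = 48/6 = 8
te_Sound mix = (1 + 4·2 + 3)/6 = 12/6 = 2

Forward pass:
ES_Location scouting = 0; EF_Location scouting = 6
ES_Set construction = 0; EF_Set construction = 8
ES_Costume fitting = 0; EF_Costume fitting = 15
ES_Principal photography = max(EF_Location scouting=6, EF_Costume fitting=15) = 15; EF_Principal photography = 15+4 = 19
ES_Pickup shots = 6; EF_Pickup shots = 6+4 = 10
ES_Editing = max(EF_Set construction=8, EF_Principal photography=19) = 19; EF_Editing = 19+8 = 27
ES_Sound mix = max(EF_Location scouting=6, EF_Pickup shots=10, EF_Editing=27) = 27; EF_Sound mix = 27+2 = 29
Expected project duration μ = 29 days. Critical path: Costume fitting → Principal photography → Editing → Sound mix.

Backward pass:
LF_Sound mix = 29; LS_Sound mix = 29−2 = 27
LF_Editing = LS_Sound mix = 27; LS_Editing = 27−8 = 19
LF_Pickup shots = LS_Sound mix = 27; LS_Pickup shots = 27−4 = 23
LF_Principal photography = LS_Editing = 19; LS_Principal photography = 19−4 = 15
LF_Costume fitting = LS_Principal photography = 15; LS_Costume fitting = 15−15 = 0
LF_Set construction = LS_Editing = 19; LS_Set construction = 19−8 = 11
LF_Location scouting = min(LS_Principal photography=15, LS_Pickup shots=23, LS_Sound mix=27) = 15; LS_Location scouting = 15−6 = 9
Slack_Set construction = LS_Set construction − ES_Set construction = 11 − 0 = 11

11 days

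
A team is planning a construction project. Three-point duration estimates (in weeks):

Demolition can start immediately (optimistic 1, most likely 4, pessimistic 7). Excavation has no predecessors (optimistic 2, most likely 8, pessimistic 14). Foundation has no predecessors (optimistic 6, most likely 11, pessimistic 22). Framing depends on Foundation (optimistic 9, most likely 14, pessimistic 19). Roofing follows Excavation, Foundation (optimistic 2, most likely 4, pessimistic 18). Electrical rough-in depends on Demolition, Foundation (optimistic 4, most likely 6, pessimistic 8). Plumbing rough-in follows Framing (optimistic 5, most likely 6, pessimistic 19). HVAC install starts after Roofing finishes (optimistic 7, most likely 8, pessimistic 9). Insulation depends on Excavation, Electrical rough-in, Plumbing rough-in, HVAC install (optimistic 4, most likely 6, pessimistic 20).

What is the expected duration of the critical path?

te_Demolition = (1 + 4·4 + 7)/6 = 24/6 = 4
te_Excavation = (2 + 4·8 + 14)/6 = 48/6 = 8
te_Foundation = (6 + 4·11 + 22)/6 = 72/6 = 12
te_Framing = (9 + 4·14 + 19)/6 = 84/6 = 14
te_Roofing = (2 + 4·4 + 18)/6 = 36/6 = 6
te_Electrical rough-in = (4 + 4·6 + 8)/6 = 36/6 = 6
te_Plumbing rough-in = (5 + 4·6 + 19)/6 = 48/6 = 8
te_HVAC install = (7 + 4·8 + 9)/6 = 48/6 = 8
te_Insulation = (4 + 4·6 + 20)/6 = 48/6 = 8

Forward pass:
ES_Demolition = 0; EF_Demolition = 4
ES_Excavation = 0; EF_Excavation = 8
ES_Foundation = 0; EF_Foundation = 12
ES_Framing = 12; EF_Framing = 12+14 = 26
ES_Roofing = max(EF_Excavation=8, EF_Foundation=12) = 12; EF_Roofing = 12+6 = 18
ES_Electrical rough-in = max(EF_Demolition=4, EF_Foundation=12) = 12; EF_Electrical rough-in = 12+6 = 18
ES_Plumbing rough-in = 26; EF_Plumbing rough-in = 26+8 = 34
ES_HVAC install = 18; EF_HVAC install = 18+8 = 26
ES_Insulation = max(EF_Excavation=8, EF_Electrical rough-in=18, EF_Plumbing rough-in=34, EF_HVAC install=26) = 34; EF_Insulation = 34+8 = 42
Expected project duration μ = 42 weeks. Critical path: Foundation → Framing → Plumbing rough-in → Insulation.

42 weeks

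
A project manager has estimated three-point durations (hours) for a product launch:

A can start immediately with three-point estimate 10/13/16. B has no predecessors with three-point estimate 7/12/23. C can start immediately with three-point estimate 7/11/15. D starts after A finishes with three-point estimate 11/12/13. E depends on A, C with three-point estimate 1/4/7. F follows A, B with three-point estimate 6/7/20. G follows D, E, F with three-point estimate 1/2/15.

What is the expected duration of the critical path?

te_A = (10 + 4·13 + 16)/6 = 78/6 = 13
te_B = (7 + 4·12 + 23)/6 = 78/6 = 13
te_C = (7 + 4·11 + 15)/6 = 66/6 = 11
te_D = (11 + 4·12 + 13)/6 = 72/6 = 12
te_E = (1 + 4·4 + 7)/6 = 24/6 = 4
te_F = (6 + 4·7 + 20)/6 = 54/6 = 9
te_G = (1 + 4·2 + 15)/6 = 24/6 = 4

Forward pass:
ES_A = 0; EF_A = 13
ES_B = 0; EF_B = 13
ES_C = 0; EF_C = 11
ES_D = 13; EF_D = 13+12 = 25
ES_E = max(EF_A=13, EF_C=11) = 13; EF_E = 13+4 = 17
ES_F = max(EF_A=13, EF_B=13) = 13; EF_F = 13+9 = 22
ES_G = max(EF_D=25, EF_E=17, EF_F=22) = 25; EF_G = 25+4 = 29
Expected project duration μ = 29 hours. Critical path: A → D → G.

29 hours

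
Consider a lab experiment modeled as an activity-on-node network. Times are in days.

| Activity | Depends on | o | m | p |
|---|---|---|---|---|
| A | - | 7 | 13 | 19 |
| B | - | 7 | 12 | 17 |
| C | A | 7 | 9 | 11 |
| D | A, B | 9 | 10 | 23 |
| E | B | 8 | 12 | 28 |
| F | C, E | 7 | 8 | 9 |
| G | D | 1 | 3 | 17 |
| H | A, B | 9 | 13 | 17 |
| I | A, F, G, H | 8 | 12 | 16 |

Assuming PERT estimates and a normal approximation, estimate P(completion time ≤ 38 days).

te_A = (7 + 4·13 + 19)/6 = 78/6 = 13; σ²_A = ((19−7)/6)² = 4.000
te_B = (7 + 4·12 + 17)/6 = 72/6 = 12; σ²_B = ((17−7)/6)² = 2.778
te_C = (7 + 4·9 + 11)/6 = 54/6 = 9; σ²_C = ((11−7)/6)² = 0.444
te_D = (9 + 4·10 + 23)/6 = 72/6 = 12; σ²_D = ((23−9)/6)² = 5.444
te_E = (8 + 4·12 + 28)/6 = 84/6 = 14; σ²_E = ((28−8)/6)² = 11.111
te_F = (7 + 4·8 + 9)/6 = 48/6 = 8; σ²_F = ((9−7)/6)² = 0.111
te_G = (1 + 4·3 + 17)/6 = 30/6 = 5; σ²_G = ((17−1)/6)² = 7.111
te_H = (9 + 4·13 + 17)/6 = 78/6 = 13; σ²_H = ((17−9)/6)² = 1.778
te_I = (8 + 4·12 + 16)/6 = 72/6 = 12; σ²_I = ((16−8)/6)² = 1.778

Forward pass:
ES_A = 0; EF_A = 13
ES_B = 0; EF_B = 12
ES_C = 13; EF_C = 13+9 = 22
ES_D = max(EF_A=13, EF_B=12) = 13; EF_D = 13+12 = 25
ES_E = 12; EF_E = 12+14 = 26
ES_F = max(EF_C=22, EF_E=26) = 26; EF_F = 26+8 = 34
ES_G = 25; EF_G = 25+5 = 30
ES_H = max(EF_A=13, EF_B=12) = 13; EF_H = 13+13 = 26
ES_I = max(EF_A=13, EF_F=34, EF_G=30, EF_H=26) = 34; EF_I = 34+12 = 46
Expected project duration μ = 46 days. Critical path: B → E → F → I.

Variance along critical path = 2.778 + 11.111 + 0.111 + 1.778 = 15.778; σ = √15.778 = 3.972 days.
Z = (38 − 46) / 3.972 = -2.014
P(T ≤ 38) = Φ(-2.014) ≈ 0.022

0.022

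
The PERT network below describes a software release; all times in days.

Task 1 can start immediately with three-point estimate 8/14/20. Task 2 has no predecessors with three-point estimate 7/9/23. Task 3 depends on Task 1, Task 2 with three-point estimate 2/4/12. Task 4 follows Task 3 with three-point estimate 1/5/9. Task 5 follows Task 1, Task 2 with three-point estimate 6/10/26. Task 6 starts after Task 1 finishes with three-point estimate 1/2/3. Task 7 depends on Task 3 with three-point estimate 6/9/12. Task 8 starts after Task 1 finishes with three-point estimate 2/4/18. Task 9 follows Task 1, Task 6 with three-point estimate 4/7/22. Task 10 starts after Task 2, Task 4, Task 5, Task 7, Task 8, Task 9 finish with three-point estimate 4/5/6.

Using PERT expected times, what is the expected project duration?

te_Task 1 = (8 + 4·14 + 20)/6 = 84/6 = 14
te_Task 2 = (7 + 4·9 + 23)/6 = 66/6 = 11
te_Task 3 = (2 + 4·4 + 12)/6 = 30/6 = 5
te_Task 4 = (1 + 4·5 + 9)/6 = 30/6 = 5
te_Task 5 = (6 + 4·10 + 26)/6 = 72/6 = 12
te_Task 6 = (1 + 4·2 + 3)/6 = 12/6 = 2
te_Task 7 = (6 + 4·9 + 12)/6 = 54/6 = 9
te_Task 8 = (2 + 4·4 + 18)/6 = 36/6 = 6
te_Task 9 = (4 + 4·7 + 22)/6 = 54/6 = 9
te_Task 10 = (4 + 4·5 + 6)/6 = 30/6 = 5

Forward pass:
ES_Task 1 = 0; EF_Task 1 = 14
ES_Task 2 = 0; EF_Task 2 = 11
ES_Task 3 = max(EF_Task 1=14, EF_Task 2=11) = 14; EF_Task 3 = 14+5 = 19
ES_Task 4 = 19; EF_Task 4 = 19+5 = 24
ES_Task 5 = max(EF_Task 1=14, EF_Task 2=11) = 14; EF_Task 5 = 14+12 = 26
ES_Task 6 = 14; EF_Task 6 = 14+2 = 16
ES_Task 7 = 19; EF_Task 7 = 19+9 = 28
ES_Task 8 = 14; EF_Task 8 = 14+6 = 20
ES_Task 9 = max(EF_Task 1=14, EF_Task 6=16) = 16; EF_Task 9 = 16+9 = 25
ES_Task 10 = max(EF_Task 2=11, EF_Task 4=24, EF_Task 5=26, EF_Task 7=28, EF_Task 8=20, EF_Task 9=25) = 28; EF_Task 10 = 28+5 = 33
Expected project duration μ = 33 days. Critical path: Task 1 → Task 3 → Task 7 → Task 10.

33 days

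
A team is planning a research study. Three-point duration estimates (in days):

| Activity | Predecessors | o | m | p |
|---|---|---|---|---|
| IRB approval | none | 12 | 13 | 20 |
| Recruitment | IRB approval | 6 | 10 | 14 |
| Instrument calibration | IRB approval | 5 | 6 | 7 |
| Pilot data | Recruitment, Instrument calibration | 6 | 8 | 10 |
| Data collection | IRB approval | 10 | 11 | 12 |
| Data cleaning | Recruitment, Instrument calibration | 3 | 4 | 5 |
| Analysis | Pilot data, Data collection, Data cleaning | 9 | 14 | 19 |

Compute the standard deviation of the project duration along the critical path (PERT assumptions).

2.60 days

te_IRB approval = (12 + 4·13 + 20)/6 = 84/6 = 14; σ²_IRB approval = ((20−12)/6)² = 1.778
te_Recruitment = (6 + 4·10 + 14)/6 = 60/6 = 10; σ²_Recruitment = ((14−6)/6)² = 1.778
te_Instrument calibration = (5 + 4·6 + 7)/6 = 36/6 = 6; σ²_Instrument calibration = ((7−5)/6)² = 0.111
te_Pilot data = (6 + 4·8 + 10)/6 = 48/6 = 8; σ²_Pilot data = ((10−6)/6)² = 0.444
te_Data collection = (10 + 4·11 + 12)/6 = 66/6 = 11; σ²_Data collection = ((12−10)/6)² = 0.111
te_Data cleaning = (3 + 4·4 + 5)/6 = 24/6 = 4; σ²_Data cleaning = ((5−3)/6)² = 0.111
te_Analysis = (9 + 4·14 + 19)/6 = 84/6 = 14; σ²_Analysis = ((19−9)/6)² = 2.778

Forward pass:
ES_IRB approval = 0; EF_IRB approval = 14
ES_Recruitment = 14; EF_Recruitment = 14+10 = 24
ES_Instrument calibration = 14; EF_Instrument calibration = 14+6 = 20
ES_Pilot data = max(EF_Recruitment=24, EF_Instrument calibration=20) = 24; EF_Pilot data = 24+8 = 32
ES_Data collection = 14; EF_Data collection = 14+11 = 25
ES_Data cleaning = max(EF_Recruitment=24, EF_Instrument calibration=20) = 24; EF_Data cleaning = 24+4 = 28
ES_Analysis = max(EF_Pilot data=32, EF_Data collection=25, EF_Data cleaning=28) = 32; EF_Analysis = 32+14 = 46
Expected project duration μ = 46 days. Critical path: IRB approval → Recruitment → Pilot data → Analysis.

Variance along critical path = 1.778 + 1.778 + 0.444 + 2.778 = 6.778
σ = √6.778 = 2.603 days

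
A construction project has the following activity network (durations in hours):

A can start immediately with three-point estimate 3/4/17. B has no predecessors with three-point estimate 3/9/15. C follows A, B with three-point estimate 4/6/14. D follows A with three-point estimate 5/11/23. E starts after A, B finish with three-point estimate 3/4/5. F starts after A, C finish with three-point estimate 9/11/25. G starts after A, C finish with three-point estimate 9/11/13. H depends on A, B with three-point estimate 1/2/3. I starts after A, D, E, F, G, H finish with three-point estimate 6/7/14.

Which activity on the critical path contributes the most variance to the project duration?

F

te_A = (3 + 4·4 + 17)/6 = 36/6 = 6; σ²_A = ((17−3)/6)² = 5.444
te_B = (3 + 4·9 + 15)/6 = 54/6 = 9; σ²_B = ((15−3)/6)² = 4.000
te_C = (4 + 4·6 + 14)/6 = 42/6 = 7; σ²_C = ((14−4)/6)² = 2.778
te_D = (5 + 4·11 + 23)/6 = 72/6 = 12; σ²_D = ((23−5)/6)² = 9.000
te_E = (3 + 4·4 + 5)/6 = 24/6 = 4; σ²_E = ((5−3)/6)² = 0.111
te_F = (9 + 4·11 + 25)/6 = 78/6 = 13; σ²_F = ((25−9)/6)² = 7.111
te_G = (9 + 4·11 + 13)/6 = 66/6 = 11; σ²_G = ((13−9)/6)² = 0.444
te_H = (1 + 4·2 + 3)/6 = 12/6 = 2; σ²_H = ((3−1)/6)² = 0.111
te_I = (6 + 4·7 + 14)/6 = 48/6 = 8; σ²_I = ((14−6)/6)² = 1.778

Forward pass:
ES_A = 0; EF_A = 6
ES_B = 0; EF_B = 9
ES_C = max(EF_A=6, EF_B=9) = 9; EF_C = 9+7 = 16
ES_D = 6; EF_D = 6+12 = 18
ES_E = max(EF_A=6, EF_B=9) = 9; EF_E = 9+4 = 13
ES_F = max(EF_A=6, EF_C=16) = 16; EF_F = 16+13 = 29
ES_G = max(EF_A=6, EF_C=16) = 16; EF_G = 16+11 = 27
ES_H = max(EF_A=6, EF_B=9) = 9; EF_H = 9+2 = 11
ES_I = max(EF_A=6, EF_D=18, EF_E=13, EF_F=29, EF_G=27, EF_H=11) = 29; EF_I = 29+8 = 37
Expected project duration μ = 37 hours. Critical path: B → C → F → I.

Variances on critical path: σ²_B=4.000, σ²_C=2.778, σ²_F=7.111, σ²_I=1.778.
Largest is σ²_F = 7.111.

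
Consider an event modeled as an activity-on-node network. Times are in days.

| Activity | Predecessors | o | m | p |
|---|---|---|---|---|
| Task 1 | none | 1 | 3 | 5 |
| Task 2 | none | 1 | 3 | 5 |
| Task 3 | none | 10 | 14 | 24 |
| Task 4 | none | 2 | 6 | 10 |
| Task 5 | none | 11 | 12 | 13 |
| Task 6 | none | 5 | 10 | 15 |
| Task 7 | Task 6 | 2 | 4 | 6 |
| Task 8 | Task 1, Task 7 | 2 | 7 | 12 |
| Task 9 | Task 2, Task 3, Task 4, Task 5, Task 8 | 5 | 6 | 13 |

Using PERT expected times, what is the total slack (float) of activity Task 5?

9 days

te_Task 1 = (1 + 4·3 + 5)/6 = 18/6 = 3
te_Task 2 = (1 + 4·3 + 5)/6 = 18/6 = 3
te_Task 3 = (10 + 4·14 + 24)/6 = 90/6 = 15
te_Task 4 = (2 + 4·6 + 10)/6 = 36/6 = 6
te_Task 5 = (11 + 4·12 + 13)/6 = 72/6 = 12
te_Task 6 = (5 + 4·10 + 15)/6 = 60/6 = 10
te_Task 7 = (2 + 4·4 + 6)/6 = 24/6 = 4
te_Task 8 = (2 + 4·7 + 12)/6 = 42/6 = 7
te_Task 9 = (5 + 4·6 + 13)/6 = 42/6 = 7

Forward pass:
ES_Task 1 = 0; EF_Task 1 = 3
ES_Task 2 = 0; EF_Task 2 = 3
ES_Task 3 = 0; EF_Task 3 = 15
ES_Task 4 = 0; EF_Task 4 = 6
ES_Task 5 = 0; EF_Task 5 = 12
ES_Task 6 = 0; EF_Task 6 = 10
ES_Task 7 = 10; EF_Task 7 = 10+4 = 14
ES_Task 8 = max(EF_Task 1=3, EF_Task 7=14) = 14; EF_Task 8 = 14+7 = 21
ES_Task 9 = max(EF_Task 2=3, EF_Task 3=15, EF_Task 4=6, EF_Task 5=12, EF_Task 8=21) = 21; EF_Task 9 = 21+7 = 28
Expected project duration μ = 28 days. Critical path: Task 6 → Task 7 → Task 8 → Task 9.

Backward pass:
LF_Task 9 = 28; LS_Task 9 = 28−7 = 21
LF_Task 8 = LS_Task 9 = 21; LS_Task 8 = 21−7 = 14
LF_Task 7 = LS_Task 8 = 14; LS_Task 7 = 14−4 = 10
LF_Task 6 = LS_Task 7 = 10; LS_Task 6 = 10−10 = 0
LF_Task 5 = LS_Task 9 = 21; LS_Task 5 = 21−12 = 9
LF_Task 4 = LS_Task 9 = 21; LS_Task 4 = 21−6 = 15
LF_Task 3 = LS_Task 9 = 21; LS_Task 3 = 21−15 = 6
LF_Task 2 = LS_Task 9 = 21; LS_Task 2 = 21−3 = 18
LF_Task 1 = LS_Task 8 = 14; LS_Task 1 = 14−3 = 11
Slack_Task 5 = LS_Task 5 − ES_Task 5 = 9 − 0 = 9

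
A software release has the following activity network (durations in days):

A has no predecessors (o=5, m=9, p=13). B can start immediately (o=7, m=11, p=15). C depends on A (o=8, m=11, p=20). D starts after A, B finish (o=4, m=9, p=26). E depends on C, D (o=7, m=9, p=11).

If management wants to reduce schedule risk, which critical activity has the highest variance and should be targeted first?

D

te_A = (5 + 4·9 + 13)/6 = 54/6 = 9; σ²_A = ((13−5)/6)² = 1.778
te_B = (7 + 4·11 + 15)/6 = 66/6 = 11; σ²_B = ((15−7)/6)² = 1.778
te_C = (8 + 4·11 + 20)/6 = 72/6 = 12; σ²_C = ((20−8)/6)² = 4.000
te_D = (4 + 4·9 + 26)/6 = 66/6 = 11; σ²_D = ((26−4)/6)² = 13.444
te_E = (7 + 4·9 + 11)/6 = 54/6 = 9; σ²_E = ((11−7)/6)² = 0.444

Forward pass:
ES_A = 0; EF_A = 9
ES_B = 0; EF_B = 11
ES_C = 9; EF_C = 9+12 = 21
ES_D = max(EF_A=9, EF_B=11) = 11; EF_D = 11+11 = 22
ES_E = max(EF_C=21, EF_D=22) = 22; EF_E = 22+9 = 31
Expected project duration μ = 31 days. Critical path: B → D → E.

Variances on critical path: σ²_B=1.778, σ²_D=13.444, σ²_E=0.444.
Largest is σ²_D = 13.444.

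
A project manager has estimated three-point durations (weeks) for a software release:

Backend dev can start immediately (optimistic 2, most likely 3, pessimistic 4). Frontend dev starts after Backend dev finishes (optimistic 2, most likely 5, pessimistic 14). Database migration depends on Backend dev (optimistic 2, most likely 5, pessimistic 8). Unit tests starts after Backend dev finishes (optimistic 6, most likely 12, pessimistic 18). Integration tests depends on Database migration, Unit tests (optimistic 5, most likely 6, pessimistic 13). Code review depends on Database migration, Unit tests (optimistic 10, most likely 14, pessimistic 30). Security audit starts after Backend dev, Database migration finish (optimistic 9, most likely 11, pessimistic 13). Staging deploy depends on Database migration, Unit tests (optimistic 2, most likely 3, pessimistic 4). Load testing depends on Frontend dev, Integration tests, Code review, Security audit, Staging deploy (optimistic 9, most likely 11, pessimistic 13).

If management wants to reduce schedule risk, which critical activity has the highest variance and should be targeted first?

Code review

te_Backend dev = (2 + 4·3 + 4)/6 = 18/6 = 3; σ²_Backend dev = ((4−2)/6)² = 0.111
te_Frontend dev = (2 + 4·5 + 14)/6 = 36/6 = 6; σ²_Frontend dev = ((14−2)/6)² = 4.000
te_Database migration = (2 + 4·5 + 8)/6 = 30/6 = 5; σ²_Database migration = ((8−2)/6)² = 1.000
te_Unit tests = (6 + 4·12 + 18)/6 = 72/6 = 12; σ²_Unit tests = ((18−6)/6)² = 4.000
te_Integration tests = (5 + 4·6 + 13)/6 = 42/6 = 7; σ²_Integration tests = ((13−5)/6)² = 1.778
te_Code review = (10 + 4·14 + 30)/6 = 96/6 = 16; σ²_Code review = ((30−10)/6)² = 11.111
te_Security audit = (9 + 4·11 + 13)/6 = 66/6 = 11; σ²_Security audit = ((13−9)/6)² = 0.444
te_Staging deploy = (2 + 4·3 + 4)/6 = 18/6 = 3; σ²_Staging deploy = ((4−2)/6)² = 0.111
te_Load testing = (9 + 4·11 + 13)/6 = 66/6 = 11; σ²_Load testing = ((13−9)/6)² = 0.444

Forward pass:
ES_Backend dev = 0; EF_Backend dev = 3
ES_Frontend dev = 3; EF_Frontend dev = 3+6 = 9
ES_Database migration = 3; EF_Database migration = 3+5 = 8
ES_Unit tests = 3; EF_Unit tests = 3+12 = 15
ES_Integration tests = max(EF_Database migration=8, EF_Unit tests=15) = 15; EF_Integration tests = 15+7 = 22
ES_Code review = max(EF_Database migration=8, EF_Unit tests=15) = 15; EF_Code review = 15+16 = 31
ES_Security audit = max(EF_Backend dev=3, EF_Database migration=8) = 8; EF_Security audit = 8+11 = 19
ES_Staging deploy = max(EF_Database migration=8, EF_Unit tests=15) = 15; EF_Staging deploy = 15+3 = 18
ES_Load testing = max(EF_Frontend dev=9, EF_Integration tests=22, EF_Code review=31, EF_Security audit=19, EF_Staging deploy=18) = 31; EF_Load testing = 31+11 = 42
Expected project duration μ = 42 weeks. Critical path: Backend dev → Unit tests → Code review → Load testing.

Variances on critical path: σ²_Backend dev=0.111, σ²_Unit tests=4.000, σ²_Code review=11.111, σ²_Load testing=0.444.
Largest is σ²_Code review = 11.111.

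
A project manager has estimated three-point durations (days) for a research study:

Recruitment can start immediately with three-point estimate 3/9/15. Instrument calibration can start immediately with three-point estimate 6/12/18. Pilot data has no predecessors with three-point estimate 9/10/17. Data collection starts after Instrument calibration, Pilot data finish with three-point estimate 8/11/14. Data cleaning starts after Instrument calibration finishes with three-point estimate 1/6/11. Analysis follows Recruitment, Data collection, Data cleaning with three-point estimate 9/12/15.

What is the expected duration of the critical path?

35 days

te_Recruitment = (3 + 4·9 + 15)/6 = 54/6 = 9
te_Instrument calibration = (6 + 4·12 + 18)/6 = 72/6 = 12
te_Pilot data = (9 + 4·10 + 17)/6 = 66/6 = 11
te_Data collection = (8 + 4·11 + 14)/6 = 66/6 = 11
te_Data cleaning = (1 + 4·6 + 11)/6 = 36/6 = 6
te_Analysis = (9 + 4·12 + 15)/6 = 72/6 = 12

Forward pass:
ES_Recruitment = 0; EF_Recruitment = 9
ES_Instrument calibration = 0; EF_Instrument calibration = 12
ES_Pilot data = 0; EF_Pilot data = 11
ES_Data collection = max(EF_Instrument calibration=12, EF_Pilot data=11) = 12; EF_Data collection = 12+11 = 23
ES_Data cleaning = 12; EF_Data cleaning = 12+6 = 18
ES_Analysis = max(EF_Recruitment=9, EF_Data collection=23, EF_Data cleaning=18) = 23; EF_Analysis = 23+12 = 35
Expected project duration μ = 35 days. Critical path: Instrument calibration → Data collection → Analysis.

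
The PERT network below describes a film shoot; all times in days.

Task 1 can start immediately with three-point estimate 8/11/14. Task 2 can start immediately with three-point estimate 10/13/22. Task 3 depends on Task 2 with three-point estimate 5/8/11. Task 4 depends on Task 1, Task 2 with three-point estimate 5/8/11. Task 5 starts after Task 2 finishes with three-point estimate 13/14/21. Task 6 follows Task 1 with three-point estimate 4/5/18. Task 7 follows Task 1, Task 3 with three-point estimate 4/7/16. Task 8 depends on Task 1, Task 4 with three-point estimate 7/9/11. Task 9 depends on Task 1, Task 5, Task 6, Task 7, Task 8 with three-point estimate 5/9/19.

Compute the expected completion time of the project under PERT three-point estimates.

te_Task 1 = (8 + 4·11 + 14)/6 = 66/6 = 11
te_Task 2 = (10 + 4·13 + 22)/6 = 84/6 = 14
te_Task 3 = (5 + 4·8 + 11)/6 = 48/6 = 8
te_Task 4 = (5 + 4·8 + 11)/6 = 48/6 = 8
te_Task 5 = (13 + 4·14 + 21)/6 = 90/6 = 15
te_Task 6 = (4 + 4·5 + 18)/6 = 42/6 = 7
te_Task 7 = (4 + 4·7 + 16)/6 = 48/6 = 8
te_Task 8 = (7 + 4·9 + 11)/6 = 54/6 = 9
te_Task 9 = (5 + 4·9 + 19)/6 = 60/6 = 10

Forward pass:
ES_Task 1 = 0; EF_Task 1 = 11
ES_Task 2 = 0; EF_Task 2 = 14
ES_Task 3 = 14; EF_Task 3 = 14+8 = 22
ES_Task 4 = max(EF_Task 1=11, EF_Task 2=14) = 14; EF_Task 4 = 14+8 = 22
ES_Task 5 = 14; EF_Task 5 = 14+15 = 29
ES_Task 6 = 11; EF_Task 6 = 11+7 = 18
ES_Task 7 = max(EF_Task 1=11, EF_Task 3=22) = 22; EF_Task 7 = 22+8 = 30
ES_Task 8 = max(EF_Task 1=11, EF_Task 4=22) = 22; EF_Task 8 = 22+9 = 31
ES_Task 9 = max(EF_Task 1=11, EF_Task 5=29, EF_Task 6=18, EF_Task 7=30, EF_Task 8=31) = 31; EF_Task 9 = 31+10 = 41
Expected project duration μ = 41 days. Critical path: Task 2 → Task 4 → Task 8 → Task 9.

41 days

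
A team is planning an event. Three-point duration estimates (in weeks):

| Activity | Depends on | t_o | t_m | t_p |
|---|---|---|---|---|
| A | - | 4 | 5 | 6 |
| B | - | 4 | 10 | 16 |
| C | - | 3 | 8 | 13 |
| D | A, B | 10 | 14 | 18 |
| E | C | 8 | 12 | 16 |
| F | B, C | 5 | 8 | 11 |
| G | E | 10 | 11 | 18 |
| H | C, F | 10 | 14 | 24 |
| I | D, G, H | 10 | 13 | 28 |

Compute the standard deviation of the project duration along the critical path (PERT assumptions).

te_A = (4 + 4·5 + 6)/6 = 30/6 = 5; σ²_A = ((6−4)/6)² = 0.111
te_B = (4 + 4·10 + 16)/6 = 60/6 = 10; σ²_B = ((16−4)/6)² = 4.000
te_C = (3 + 4·8 + 13)/6 = 48/6 = 8; σ²_C = ((13−3)/6)² = 2.778
te_D = (10 + 4·14 + 18)/6 = 84/6 = 14; σ²_D = ((18−10)/6)² = 1.778
te_E = (8 + 4·12 + 16)/6 = 72/6 = 12; σ²_E = ((16−8)/6)² = 1.778
te_F = (5 + 4·8 + 11)/6 = 48/6 = 8; σ²_F = ((11−5)/6)² = 1.000
te_G = (10 + 4·11 + 18)/6 = 72/6 = 12; σ²_G = ((18−10)/6)² = 1.778
te_H = (10 + 4·14 + 24)/6 = 90/6 = 15; σ²_H = ((24−10)/6)² = 5.444
te_I = (10 + 4·13 + 28)/6 = 90/6 = 15; σ²_I = ((28−10)/6)² = 9.000

Forward pass:
ES_A = 0; EF_A = 5
ES_B = 0; EF_B = 10
ES_C = 0; EF_C = 8
ES_D = max(EF_A=5, EF_B=10) = 10; EF_D = 10+14 = 24
ES_E = 8; EF_E = 8+12 = 20
ES_F = max(EF_B=10, EF_C=8) = 10; EF_F = 10+8 = 18
ES_G = 20; EF_G = 20+12 = 32
ES_H = max(EF_C=8, EF_F=18) = 18; EF_H = 18+15 = 33
ES_I = max(EF_D=24, EF_G=32, EF_H=33) = 33; EF_I = 33+15 = 48
Expected project duration μ = 48 weeks. Critical path: B → F → H → I.

Variance along critical path = 4.000 + 1.000 + 5.444 + 9.000 = 19.444
σ = √19.444 = 4.410 weeks

4.41 weeks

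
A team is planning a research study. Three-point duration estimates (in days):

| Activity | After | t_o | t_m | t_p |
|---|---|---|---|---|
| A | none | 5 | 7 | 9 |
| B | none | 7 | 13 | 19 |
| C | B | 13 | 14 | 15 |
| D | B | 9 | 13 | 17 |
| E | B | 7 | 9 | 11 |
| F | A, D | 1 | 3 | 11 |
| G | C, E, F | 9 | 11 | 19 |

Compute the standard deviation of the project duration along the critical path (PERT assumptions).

3.37 days

te_A = (5 + 4·7 + 9)/6 = 42/6 = 7; σ²_A = ((9−5)/6)² = 0.444
te_B = (7 + 4·13 + 19)/6 = 78/6 = 13; σ²_B = ((19−7)/6)² = 4.000
te_C = (13 + 4·14 + 15)/6 = 84/6 = 14; σ²_C = ((15−13)/6)² = 0.111
te_D = (9 + 4·13 + 17)/6 = 78/6 = 13; σ²_D = ((17−9)/6)² = 1.778
te_E = (7 + 4·9 + 11)/6 = 54/6 = 9; σ²_E = ((11−7)/6)² = 0.444
te_F = (1 + 4·3 + 11)/6 = 24/6 = 4; σ²_F = ((11−1)/6)² = 2.778
te_G = (9 + 4·11 + 19)/6 = 72/6 = 12; σ²_G = ((19−9)/6)² = 2.778

Forward pass:
ES_A = 0; EF_A = 7
ES_B = 0; EF_B = 13
ES_C = 13; EF_C = 13+14 = 27
ES_D = 13; EF_D = 13+13 = 26
ES_E = 13; EF_E = 13+9 = 22
ES_F = max(EF_A=7, EF_D=26) = 26; EF_F = 26+4 = 30
ES_G = max(EF_C=27, EF_E=22, EF_F=30) = 30; EF_G = 30+12 = 42
Expected project duration μ = 42 days. Critical path: B → D → F → G.

Variance along critical path = 4.000 + 1.778 + 2.778 + 2.778 = 11.333
σ = √11.333 = 3.367 days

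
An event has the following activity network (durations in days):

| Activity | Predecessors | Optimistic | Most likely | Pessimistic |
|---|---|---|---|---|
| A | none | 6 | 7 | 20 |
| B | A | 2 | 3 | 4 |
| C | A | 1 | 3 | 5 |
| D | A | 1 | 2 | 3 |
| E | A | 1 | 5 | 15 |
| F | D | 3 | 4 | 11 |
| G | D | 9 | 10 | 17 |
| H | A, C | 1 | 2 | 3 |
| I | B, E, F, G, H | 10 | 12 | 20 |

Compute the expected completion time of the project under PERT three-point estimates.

te_A = (6 + 4·7 + 20)/6 = 54/6 = 9
te_B = (2 + 4·3 + 4)/6 = 18/6 = 3
te_C = (1 + 4·3 + 5)/6 = 18/6 = 3
te_D = (1 + 4·2 + 3)/6 = 12/6 = 2
te_E = (1 + 4·5 + 15)/6 = 36/6 = 6
te_F = (3 + 4·4 + 11)/6 = 30/6 = 5
te_G = (9 + 4·10 + 17)/6 = 66/6 = 11
te_H = (1 + 4·2 + 3)/6 = 12/6 = 2
te_I = (10 + 4·12 + 20)/6 = 78/6 = 13

Forward pass:
ES_A = 0; EF_A = 9
ES_B = 9; EF_B = 9+3 = 12
ES_C = 9; EF_C = 9+3 = 12
ES_D = 9; EF_D = 9+2 = 11
ES_E = 9; EF_E = 9+6 = 15
ES_F = 11; EF_F = 11+5 = 16
ES_G = 11; EF_G = 11+11 = 22
ES_H = max(EF_A=9, EF_C=12) = 12; EF_H = 12+2 = 14
ES_I = max(EF_B=12, EF_E=15, EF_F=16, EF_G=22, EF_H=14) = 22; EF_I = 22+13 = 35
Expected project duration μ = 35 days. Critical path: A → D → G → I.

35 days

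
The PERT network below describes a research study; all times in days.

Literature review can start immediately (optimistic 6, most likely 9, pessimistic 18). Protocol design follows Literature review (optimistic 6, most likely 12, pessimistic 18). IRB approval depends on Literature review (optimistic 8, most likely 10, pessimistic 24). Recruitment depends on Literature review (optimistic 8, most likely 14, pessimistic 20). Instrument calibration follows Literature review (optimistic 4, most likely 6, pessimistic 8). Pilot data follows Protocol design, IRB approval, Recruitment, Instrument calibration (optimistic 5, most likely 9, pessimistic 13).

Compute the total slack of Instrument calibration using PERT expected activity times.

te_Literature review = (6 + 4·9 + 18)/6 = 60/6 = 10
te_Protocol design = (6 + 4·12 + 18)/6 = 72/6 = 12
te_IRB approval = (8 + 4·10 + 24)/6 = 72/6 = 12
te_Recruitment = (8 + 4·14 + 20)/6 = 84/6 = 14
te_Instrument calibration = (4 + 4·6 + 8)/6 = 36/6 = 6
te_Pilot data = (5 + 4·9 + 13)/6 = 54/6 = 9

Forward pass:
ES_Literature review = 0; EF_Literature review = 10
ES_Protocol design = 10; EF_Protocol design = 10+12 = 22
ES_IRB approval = 10; EF_IRB approval = 10+12 = 22
ES_Recruitment = 10; EF_Recruitment = 10+14 = 24
ES_Instrument calibration = 10; EF_Instrument calibration = 10+6 = 16
ES_Pilot data = max(EF_Protocol design=22, EF_IRB approval=22, EF_Recruitment=24, EF_Instrument calibration=16) = 24; EF_Pilot data = 24+9 = 33
Expected project duration μ = 33 days. Critical path: Literature review → Recruitment → Pilot data.

Backward pass:
LF_Pilot data = 33; LS_Pilot data = 33−9 = 24
LF_Instrument calibration = LS_Pilot data = 24; LS_Instrument calibration = 24−6 = 18
LF_Recruitment = LS_Pilot data = 24; LS_Recruitment = 24−14 = 10
LF_IRB approval = LS_Pilot data = 24; LS_IRB approval = 24−12 = 12
LF_Protocol design = LS_Pilot data = 24; LS_Protocol design = 24−12 = 12
LF_Literature review = min(LS_Protocol design=12, LS_IRB approval=12, LS_Recruitment=10, LS_Instrument calibration=18) = 10; LS_Literature review = 10−10 = 0
Slack_Instrument calibration = LS_Instrument calibration − ES_Instrument calibration = 18 − 10 = 8

8 days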